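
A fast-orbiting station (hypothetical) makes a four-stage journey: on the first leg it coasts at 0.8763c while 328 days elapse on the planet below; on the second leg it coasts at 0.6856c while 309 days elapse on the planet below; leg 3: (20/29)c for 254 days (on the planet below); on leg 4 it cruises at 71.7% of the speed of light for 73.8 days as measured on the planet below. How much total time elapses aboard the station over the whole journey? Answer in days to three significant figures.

Leg 1: γ = 1/√(1 − 0.8763²) = 1/√0.2321 = 2.076; τ_1 = 328/2.076 = 158.0 days.
Leg 2: γ = 1/√(1 − 0.6856²) = 1/√0.5300 = 1.374; τ_2 = 309/1.374 = 224.9 days.
Leg 3: γ = 1/√(1 − (20/29)²) = 29/21 ≈ 1.381; τ_3 = 254/1.381 = 183.9 days.
Leg 4: β = 0.717; γ = 1/√(1 − 0.717²) = 1/√0.4859 = 1.435; τ_4 = 73.8/1.435 = 51.44 days.
Total: 158.0 + 224.9 + 183.9 + 51.44 days.

τ = 618 days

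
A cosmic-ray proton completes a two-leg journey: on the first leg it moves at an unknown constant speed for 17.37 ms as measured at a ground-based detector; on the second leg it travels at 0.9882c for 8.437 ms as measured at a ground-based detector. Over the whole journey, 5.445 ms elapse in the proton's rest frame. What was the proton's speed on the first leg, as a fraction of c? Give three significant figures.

β = 0.971

Leg 1: speed unknown; τ_1 = 17.37/γ_1.
Leg 2: γ = 1/√(1 − 0.9882²) = 1/√0.02346 = 6.529; τ_2 = 8.437/6.529 = 1.292 ms.
Total proper time: τ_1 + 1.292 = 5.445, so τ_1 = 5.445 − 1.292 = 4.153 ms.
γ_1 = 17.37/4.153 = 4.183; β = √(1 − 1/γ²) = √0.9428.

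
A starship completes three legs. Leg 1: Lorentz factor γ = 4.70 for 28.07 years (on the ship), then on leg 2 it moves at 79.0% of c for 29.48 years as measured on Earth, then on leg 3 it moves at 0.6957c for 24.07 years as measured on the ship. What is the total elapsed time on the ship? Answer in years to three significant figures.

τ = 70.2 years

Leg 1: 28.07 years is already measured on the ship.
Leg 2: β = 0.790; γ = 1/√(1 − 0.790²) = 1/√0.3759 = 1.631; τ_2 = 29.48/1.631 = 18.07 years.
Leg 3: 24.07 years is already measured on the ship.
Total: 28.07 + 18.07 + 24.07 years.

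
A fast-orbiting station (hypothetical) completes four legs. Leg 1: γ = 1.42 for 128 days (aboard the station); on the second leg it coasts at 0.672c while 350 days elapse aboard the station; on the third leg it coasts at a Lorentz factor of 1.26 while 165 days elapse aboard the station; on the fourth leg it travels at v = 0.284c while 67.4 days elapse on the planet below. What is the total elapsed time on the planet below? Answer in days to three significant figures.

Leg 1: γ = 1.42; Δt_1 = 1.420 × 128 = 181.8 days.
Leg 2: γ = 1/√(1 − 0.672²) = 1/√0.5484 = 1.350; Δt_2 = 1.350 × 350 = 472.6 days.
Leg 3: γ = 1.26; Δt_3 = 1.260 × 165 = 207.9 days.
Leg 4: 67.4 days is already measured on the planet below.
Total: 181.8 + 472.6 + 207.9 + 67.40 days.

Δt = 930 days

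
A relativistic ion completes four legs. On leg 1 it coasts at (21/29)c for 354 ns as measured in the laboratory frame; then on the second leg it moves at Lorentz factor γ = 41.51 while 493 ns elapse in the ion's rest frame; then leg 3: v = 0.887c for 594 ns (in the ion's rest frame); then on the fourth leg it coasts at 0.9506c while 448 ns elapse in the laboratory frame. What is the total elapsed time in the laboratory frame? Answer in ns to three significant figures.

Δt = 2.26×10⁴ ns

Leg 1: 354 ns is already measured in the laboratory frame.
Leg 2: γ = 41.51; Δt_2 = 41.51 × 493 = 2.046×10⁴ ns.
Leg 3: γ = 1/√(1 − 0.887²) = 1/√0.2132 = 2.166; Δt_3 = 2.166 × 594 = 1286 ns.
Leg 4: 448 ns is already measured in the laboratory frame.
Total: 354.0 + 2.046×10⁴ + 1286 + 448.0 ns.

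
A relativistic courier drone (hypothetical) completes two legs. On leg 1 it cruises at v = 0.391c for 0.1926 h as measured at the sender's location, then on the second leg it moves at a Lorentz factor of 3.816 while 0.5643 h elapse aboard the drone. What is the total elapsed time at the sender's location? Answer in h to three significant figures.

Leg 1: 0.1926 h is already measured at the sender's location.
Leg 2: γ = 3.816; Δt_2 = 3.816 × 0.5643 = 2.153 h.
Total: 0.1926 + 2.153 h.

Δt = 2.35 h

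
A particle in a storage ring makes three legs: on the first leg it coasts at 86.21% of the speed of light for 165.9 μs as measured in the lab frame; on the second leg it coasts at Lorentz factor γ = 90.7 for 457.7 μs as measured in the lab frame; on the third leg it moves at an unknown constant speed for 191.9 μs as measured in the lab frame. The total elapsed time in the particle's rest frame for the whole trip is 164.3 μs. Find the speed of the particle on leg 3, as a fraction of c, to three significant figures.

Leg 1: β = 0.8621; γ = 1/√(1 − 0.8621²) = 1/√0.2568 = 1.973; τ_1 = 165.9/1.973 = 84.07 μs.
Leg 2: γ = 90.7; τ_2 = 457.7/90.70 = 5.046 μs.
Leg 3: speed unknown; τ_3 = 191.9/γ_3.
Total proper time: 84.07 + 5.046 + τ_3 = 164.3, so τ_3 = 164.3 − 89.11 = 75.19 μs.
γ_3 = 191.9/75.19 = 2.552; β = √(1 − 1/γ²) = √0.8465.

β = 0.920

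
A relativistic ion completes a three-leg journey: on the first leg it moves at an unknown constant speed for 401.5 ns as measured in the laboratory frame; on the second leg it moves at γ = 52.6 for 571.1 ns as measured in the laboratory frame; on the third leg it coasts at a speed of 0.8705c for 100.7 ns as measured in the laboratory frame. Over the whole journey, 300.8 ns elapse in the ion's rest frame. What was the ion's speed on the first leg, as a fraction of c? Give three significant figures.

Leg 1: speed unknown; τ_1 = 401.5/γ_1.
Leg 2: γ = 52.6; τ_2 = 571.1/52.60 = 10.86 ns.
Leg 3: γ = 1/√(1 − 0.8705²) = 1/√0.2422 = 2.032; τ_3 = 100.7/2.032 = 49.56 ns.
Total proper time: τ_1 + 10.86 + 49.56 = 300.8, so τ_1 = 300.8 − 60.42 = 240.4 ns.
γ_1 = 401.5/240.4 = 1.670; β = √(1 − 1/γ²) = √0.6415.

β = 0.801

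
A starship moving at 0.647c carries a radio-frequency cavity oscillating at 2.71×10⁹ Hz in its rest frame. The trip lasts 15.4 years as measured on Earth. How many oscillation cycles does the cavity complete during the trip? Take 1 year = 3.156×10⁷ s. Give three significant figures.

γ = 1/√(1 − 0.647²) = 1/√0.5814 = 1.311
The oscillator's own cycle count is N = f × τ where τ is the proper time on the ship. τ = Δt/γ = 15.4/1.311 = 11.74 years = 3.706×10⁸ s.
N = 2.71×10⁹ × 3.706×10⁸ = 1.004×10¹⁸.

N = 1.00×10¹⁸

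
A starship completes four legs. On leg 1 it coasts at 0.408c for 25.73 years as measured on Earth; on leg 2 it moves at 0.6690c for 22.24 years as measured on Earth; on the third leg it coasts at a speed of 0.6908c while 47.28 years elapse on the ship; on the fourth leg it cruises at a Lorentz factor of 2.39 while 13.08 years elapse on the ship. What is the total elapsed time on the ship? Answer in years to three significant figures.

τ = 100 years

Leg 1: γ = 1/√(1 − 0.408²) = 1/√0.8335 = 1.095; τ_1 = 25.73/1.095 = 23.49 years.
Leg 2: γ = 1/√(1 − 0.6690²) = 1/√0.5524 = 1.345; τ_2 = 22.24/1.345 = 16.53 years.
Leg 3: 47.28 years is already measured on the ship.
Leg 4: 13.08 years is already measured on the ship.
Total: 23.49 + 16.53 + 47.28 + 13.08 years.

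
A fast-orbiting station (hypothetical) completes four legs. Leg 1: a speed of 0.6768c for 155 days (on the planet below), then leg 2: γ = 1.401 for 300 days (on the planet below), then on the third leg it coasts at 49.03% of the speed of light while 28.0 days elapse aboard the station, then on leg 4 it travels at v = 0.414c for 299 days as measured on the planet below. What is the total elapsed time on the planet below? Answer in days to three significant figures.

Δt = 786 days

Leg 1: 155 days is already measured on the planet below.
Leg 2: 300 days is already measured on the planet below.
Leg 3: β = 0.4903; γ = 1/√(1 − 0.4903²) = 1/√0.7596 = 1.147; Δt_3 = 1.147 × 28.0 = 32.13 days.
Leg 4: 299 days is already measured on the planet below.
Total: 155.0 + 300.0 + 32.13 + 299.0 days.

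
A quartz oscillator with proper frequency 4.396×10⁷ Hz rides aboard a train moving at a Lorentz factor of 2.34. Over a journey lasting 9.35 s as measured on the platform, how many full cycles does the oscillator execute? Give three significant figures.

N = 1.76×10⁸

γ = 2.34
The oscillator's own cycle count is N = f × τ where τ is the proper time on the train. τ = Δt/γ = 9.35/2.340 = 3.996 s = 3.996×10⁰ s.
N = 4.396×10⁷ × 3.996×10⁰ = 1.757×10⁸.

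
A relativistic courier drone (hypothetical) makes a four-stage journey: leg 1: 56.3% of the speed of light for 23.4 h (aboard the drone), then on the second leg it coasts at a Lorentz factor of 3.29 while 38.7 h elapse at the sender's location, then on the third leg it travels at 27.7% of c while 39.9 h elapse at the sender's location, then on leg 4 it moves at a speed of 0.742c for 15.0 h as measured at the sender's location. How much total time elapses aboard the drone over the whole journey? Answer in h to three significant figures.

Leg 1: 23.4 h is already measured aboard the drone.
Leg 2: γ = 3.29; τ_2 = 38.7/3.290 = 11.76 h.
Leg 3: β = 0.277; γ = 1/√(1 − 0.277²) = 1/√0.9233 = 1.041; τ_3 = 39.9/1.041 = 38.34 h.
Leg 4: γ = 1/√(1 − 0.742²) = 1/√0.4494 = 1.492; τ_4 = 15.0/1.492 = 10.06 h.
Total: 23.40 + 11.76 + 38.34 + 10.06 h.

τ = 83.6 h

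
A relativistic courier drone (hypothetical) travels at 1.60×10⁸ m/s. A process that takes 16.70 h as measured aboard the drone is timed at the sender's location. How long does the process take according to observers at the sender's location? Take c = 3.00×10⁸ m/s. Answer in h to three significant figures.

β = 1.60×10⁸/3.00×10⁸ = 0.5333; γ = 1/√(1 − 0.5333²) = 1.182
The interval measured aboard the drone is the proper time (both events occur at the same place in that frame); the lab-frame interval is Δt = γτ = 1.182 × 16.70 h.

Δt = 19.7 h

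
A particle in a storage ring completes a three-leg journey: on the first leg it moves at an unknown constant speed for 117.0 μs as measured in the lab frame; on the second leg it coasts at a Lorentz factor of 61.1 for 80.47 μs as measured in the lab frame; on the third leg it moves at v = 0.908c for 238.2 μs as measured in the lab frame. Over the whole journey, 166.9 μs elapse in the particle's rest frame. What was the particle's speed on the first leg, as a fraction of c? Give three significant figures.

β = 0.827

Leg 1: speed unknown; τ_1 = 117.0/γ_1.
Leg 2: γ = 61.1; τ_2 = 80.47/61.10 = 1.317 μs.
Leg 3: γ = 1/√(1 − 0.908²) = 1/√0.1755 = 2.387; τ_3 = 238.2/2.387 = 99.80 μs.
Total proper time: τ_1 + 1.317 + 99.80 = 166.9, so τ_1 = 166.9 − 101.1 = 65.78 μs.
γ_1 = 117.0/65.78 = 1.779; β = √(1 − 1/γ²) = √0.6839.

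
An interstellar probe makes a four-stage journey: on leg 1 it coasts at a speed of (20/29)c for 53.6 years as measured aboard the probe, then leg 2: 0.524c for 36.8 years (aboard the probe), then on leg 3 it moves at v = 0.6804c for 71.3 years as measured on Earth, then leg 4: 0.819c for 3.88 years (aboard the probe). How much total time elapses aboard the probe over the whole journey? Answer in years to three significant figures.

Leg 1: 53.6 years is already measured aboard the probe.
Leg 2: 36.8 years is already measured aboard the probe.
Leg 3: γ = 1/√(1 − 0.6804²) = 1/√0.5371 = 1.365; τ_3 = 71.3/1.365 = 52.25 years.
Leg 4: 3.88 years is already measured aboard the probe.
Total: 53.60 + 36.80 + 52.25 + 3.880 years.

τ = 147 years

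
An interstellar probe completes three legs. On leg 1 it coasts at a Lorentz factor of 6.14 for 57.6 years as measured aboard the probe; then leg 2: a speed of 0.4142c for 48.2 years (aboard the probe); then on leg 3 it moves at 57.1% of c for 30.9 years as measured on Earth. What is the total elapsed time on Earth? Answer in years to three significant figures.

Leg 1: γ = 6.14; Δt_1 = 6.140 × 57.6 = 353.7 years.
Leg 2: γ = 1/√(1 − 0.4142²) = 1/√0.8284 = 1.099; Δt_2 = 1.099 × 48.2 = 52.96 years.
Leg 3: 30.9 years is already measured on Earth.
Total: 353.7 + 52.96 + 30.90 years.

Δt = 438 years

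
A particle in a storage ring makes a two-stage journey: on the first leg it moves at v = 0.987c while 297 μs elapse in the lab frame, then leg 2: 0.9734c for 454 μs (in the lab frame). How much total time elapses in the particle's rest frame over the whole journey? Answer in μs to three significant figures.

τ = 152 μs

Leg 1: γ = 1/√(1 − 0.987²) = 1/√0.02583 = 6.222; τ_1 = 297/6.222 = 47.73 μs.
Leg 2: γ = 1/√(1 − 0.9734²) = 1/√0.05249 = 4.365; τ_2 = 454/4.365 = 104.0 μs.
Total: 47.73 + 104.0 μs.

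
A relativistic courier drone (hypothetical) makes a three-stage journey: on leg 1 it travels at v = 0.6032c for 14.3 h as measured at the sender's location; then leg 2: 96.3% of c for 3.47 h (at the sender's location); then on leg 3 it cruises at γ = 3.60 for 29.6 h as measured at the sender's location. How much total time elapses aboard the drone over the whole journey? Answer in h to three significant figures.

τ = 20.6 h

Leg 1: γ = 1/√(1 − 0.6032²) = 1/√0.6361 = 1.254; τ_1 = 14.3/1.254 = 11.41 h.
Leg 2: β = 0.963; γ = 1/√(1 − 0.963²) = 1/√0.07263 = 3.711; τ_2 = 3.47/3.711 = 0.9352 h.
Leg 3: γ = 3.60; τ_3 = 29.6/3.600 = 8.222 h.
Total: 11.41 + 0.9352 + 8.222 h.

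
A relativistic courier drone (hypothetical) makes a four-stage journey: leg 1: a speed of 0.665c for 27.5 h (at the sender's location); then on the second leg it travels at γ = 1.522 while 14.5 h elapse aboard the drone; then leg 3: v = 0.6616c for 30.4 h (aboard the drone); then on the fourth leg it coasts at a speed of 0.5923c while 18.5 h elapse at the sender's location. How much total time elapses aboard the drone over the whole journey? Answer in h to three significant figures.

τ = 80.3 h

Leg 1: γ = 1/√(1 − 0.665²) = 1/√0.5578 = 1.339; τ_1 = 27.5/1.339 = 20.54 h.
Leg 2: 14.5 h is already measured aboard the drone.
Leg 3: 30.4 h is already measured aboard the drone.
Leg 4: γ = 1/√(1 − 0.5923²) = 1/√0.6492 = 1.241; τ_4 = 18.5/1.241 = 14.91 h.
Total: 20.54 + 14.50 + 30.40 + 14.91 h.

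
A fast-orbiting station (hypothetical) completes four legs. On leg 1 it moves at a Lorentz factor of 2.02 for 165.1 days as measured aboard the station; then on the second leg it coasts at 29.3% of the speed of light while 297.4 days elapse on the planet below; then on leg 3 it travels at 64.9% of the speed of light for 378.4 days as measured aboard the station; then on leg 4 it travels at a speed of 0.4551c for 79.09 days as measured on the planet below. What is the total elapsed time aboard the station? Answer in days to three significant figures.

τ = 898 days

Leg 1: 165.1 days is already measured aboard the station.
Leg 2: β = 0.293; γ = 1/√(1 − 0.293²) = 1/√0.9142 = 1.046; τ_2 = 297.4/1.046 = 284.3 days.
Leg 3: 378.4 days is already measured aboard the station.
Leg 4: γ = 1/√(1 − 0.4551²) = 1/√0.7929 = 1.123; τ_4 = 79.09/1.123 = 70.42 days.
Total: 165.1 + 284.3 + 378.4 + 70.42 days.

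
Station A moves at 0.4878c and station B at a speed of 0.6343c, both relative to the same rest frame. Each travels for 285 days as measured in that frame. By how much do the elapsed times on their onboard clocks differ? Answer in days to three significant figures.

|τ_A − τ_B| = 28.5 days

A: γ = 1/√(1 − 0.4878²) = 1/√0.7621 = 1.146; τ_A = 285/1.146 = 248.8 days.
B: γ = 1/√(1 − 0.6343²) = 1/√0.5977 = 1.294; τ_B = 285/1.294 = 220.3 days.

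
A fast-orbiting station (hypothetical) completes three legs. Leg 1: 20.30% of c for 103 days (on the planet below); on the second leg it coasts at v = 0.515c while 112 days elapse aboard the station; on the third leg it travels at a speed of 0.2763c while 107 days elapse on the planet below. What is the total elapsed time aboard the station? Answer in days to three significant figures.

Leg 1: β = 0.2030; γ = 1/√(1 − 0.2030²) = 1/√0.9588 = 1.021; τ_1 = 103/1.021 = 100.9 days.
Leg 2: 112 days is already measured aboard the station.
Leg 3: γ = 1/√(1 − 0.2763²) = 1/√0.9237 = 1.041; τ_3 = 107/1.041 = 102.8 days.
Total: 100.9 + 112.0 + 102.8 days.

τ = 316 days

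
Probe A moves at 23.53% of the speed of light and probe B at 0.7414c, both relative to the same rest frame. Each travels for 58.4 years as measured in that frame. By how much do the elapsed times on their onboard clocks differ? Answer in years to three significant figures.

|τ_A − τ_B| = 17.6 years

A: β = 0.2353; γ = 1/√(1 − 0.2353²) = 1/√0.9446 = 1.029; τ_A = 58.4/1.029 = 56.76 years.
B: γ = 1/√(1 − 0.7414²) = 1/√0.4503 = 1.490; τ_B = 58.4/1.490 = 39.19 years.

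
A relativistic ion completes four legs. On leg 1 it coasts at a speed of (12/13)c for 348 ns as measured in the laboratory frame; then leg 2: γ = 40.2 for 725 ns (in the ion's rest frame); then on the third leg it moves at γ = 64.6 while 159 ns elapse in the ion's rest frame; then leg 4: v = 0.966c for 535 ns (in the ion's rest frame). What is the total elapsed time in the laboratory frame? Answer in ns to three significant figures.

Δt = 4.18×10⁴ ns

Leg 1: 348 ns is already measured in the laboratory frame.
Leg 2: γ = 40.2; Δt_2 = 40.20 × 725 = 2.914×10⁴ ns.
Leg 3: γ = 64.6; Δt_3 = 64.60 × 159 = 1.027×10⁴ ns.
Leg 4: γ = 1/√(1 − 0.966²) = 1/√0.06684 = 3.868; Δt_4 = 3.868 × 535 = 2069 ns.
Total: 348.0 + 2.914×10⁴ + 1.027×10⁴ + 2069 ns.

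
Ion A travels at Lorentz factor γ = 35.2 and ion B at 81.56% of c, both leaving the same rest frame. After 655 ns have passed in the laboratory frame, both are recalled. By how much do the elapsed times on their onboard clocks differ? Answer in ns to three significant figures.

|τ_A − τ_B| = 360 ns

A: γ = 35.2; τ_A = 655/35.20 = 18.61 ns.
B: β = 0.8156; γ = 1/√(1 − 0.8156²) = 1/√0.3348 = 1.728; τ_B = 655/1.728 = 379.0 ns.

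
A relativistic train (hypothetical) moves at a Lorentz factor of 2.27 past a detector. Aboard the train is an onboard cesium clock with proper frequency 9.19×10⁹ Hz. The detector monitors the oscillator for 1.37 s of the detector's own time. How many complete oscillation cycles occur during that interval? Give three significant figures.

N = 5.55×10⁹

γ = 2.27
During 1.37 s of lab time, the oscillator's proper time advances by τ = Δt/γ = 1.37/2.270 = 0.6035 s = 6.035×10⁻¹ s.
N = f × τ = 9.19×10⁹ × 6.035×10⁻¹ = 5.546×10⁹.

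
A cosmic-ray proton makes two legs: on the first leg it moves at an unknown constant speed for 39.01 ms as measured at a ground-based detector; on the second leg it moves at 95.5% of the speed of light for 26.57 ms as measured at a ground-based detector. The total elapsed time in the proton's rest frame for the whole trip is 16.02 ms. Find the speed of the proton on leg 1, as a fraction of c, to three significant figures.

β = 0.978

Leg 1: speed unknown; τ_1 = 39.01/γ_1.
Leg 2: β = 0.955; γ = 1/√(1 − 0.955²) = 1/√0.08798 = 3.371; τ_2 = 26.57/3.371 = 7.881 ms.
Total proper time: τ_1 + 7.881 = 16.02, so τ_1 = 16.02 − 7.881 = 8.139 ms.
γ_1 = 39.01/8.139 = 4.793; β = √(1 − 1/γ²) = √0.9565.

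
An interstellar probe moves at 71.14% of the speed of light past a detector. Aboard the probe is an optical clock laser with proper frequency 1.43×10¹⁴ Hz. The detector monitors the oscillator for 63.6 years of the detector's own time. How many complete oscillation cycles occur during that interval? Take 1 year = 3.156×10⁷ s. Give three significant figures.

β = 0.7114; γ = 1/√(1 − 0.7114²) = 1/√0.4939 = 1.423
During 63.6 years of lab time, the oscillator's proper time advances by τ = Δt/γ = 63.6/1.423 = 44.70 years = 1.411×10⁹ s.
N = f × τ = 1.43×10¹⁴ × 1.411×10⁹ = 2.017×10²³.

N = 2.02×10²³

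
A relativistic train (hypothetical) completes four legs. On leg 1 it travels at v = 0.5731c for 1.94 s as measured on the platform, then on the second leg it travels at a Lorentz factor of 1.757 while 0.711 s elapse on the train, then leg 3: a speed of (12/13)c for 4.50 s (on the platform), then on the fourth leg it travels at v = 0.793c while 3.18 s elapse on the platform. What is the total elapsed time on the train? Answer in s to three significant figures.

Leg 1: γ = 1/√(1 − 0.5731²) = 1/√0.6716 = 1.220; τ_1 = 1.94/1.220 = 1.590 s.
Leg 2: 0.711 s is already measured on the train.
Leg 3: γ = 1/√(1 − (12/13)²) = 13/5 = 2.600; τ_3 = 4.50/2.600 = 1.731 s.
Leg 4: γ = 1/√(1 − 0.793²) = 1/√0.3712 = 1.641; τ_4 = 3.18/1.641 = 1.937 s.
Total: 1.590 + 0.7110 + 1.731 + 1.937 s.

τ = 5.97 s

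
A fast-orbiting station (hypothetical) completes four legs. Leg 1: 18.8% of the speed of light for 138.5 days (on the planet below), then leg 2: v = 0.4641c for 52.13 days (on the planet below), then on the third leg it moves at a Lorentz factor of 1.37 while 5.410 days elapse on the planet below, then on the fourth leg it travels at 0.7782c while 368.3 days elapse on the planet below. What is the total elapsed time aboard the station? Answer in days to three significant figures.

τ = 417 days

Leg 1: β = 0.188; γ = 1/√(1 − 0.188²) = 1/√0.9647 = 1.018; τ_1 = 138.5/1.018 = 136.0 days.
Leg 2: γ = 1/√(1 − 0.4641²) = 1/√0.7846 = 1.129; τ_2 = 52.13/1.129 = 46.18 days.
Leg 3: γ = 1.37; τ_3 = 5.410/1.370 = 3.949 days.
Leg 4: γ = 1/√(1 − 0.7782²) = 1/√0.3944 = 1.592; τ_4 = 368.3/1.592 = 231.3 days.
Total: 136.0 + 46.18 + 3.949 + 231.3 days.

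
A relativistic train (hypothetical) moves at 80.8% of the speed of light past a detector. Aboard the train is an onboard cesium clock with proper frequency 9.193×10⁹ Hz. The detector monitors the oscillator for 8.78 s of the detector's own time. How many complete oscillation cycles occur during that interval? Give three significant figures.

β = 0.808; γ = 1/√(1 − 0.808²) = 1/√0.3471 = 1.697
During 8.78 s of lab time, the oscillator's proper time advances by τ = Δt/γ = 8.78/1.697 = 5.173 s = 5.173×10⁰ s.
N = f × τ = 9.193×10⁹ × 5.173×10⁰ = 4.756×10¹⁰.

N = 4.76×10¹⁰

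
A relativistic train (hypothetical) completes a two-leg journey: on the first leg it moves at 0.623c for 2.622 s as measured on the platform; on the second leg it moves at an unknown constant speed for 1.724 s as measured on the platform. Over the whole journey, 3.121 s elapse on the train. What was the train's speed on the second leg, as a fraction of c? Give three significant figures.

Leg 1: γ = 1/√(1 − 0.623²) = 1/√0.6119 = 1.278; τ_1 = 2.622/1.278 = 2.051 s.
Leg 2: speed unknown; τ_2 = 1.724/γ_2.
Total proper time: 2.051 + τ_2 = 3.121, so τ_2 = 3.121 − 2.051 = 1.070 s.
γ_2 = 1.724/1.070 = 1.611; β = √(1 − 1/γ²) = √0.6148.

β = 0.784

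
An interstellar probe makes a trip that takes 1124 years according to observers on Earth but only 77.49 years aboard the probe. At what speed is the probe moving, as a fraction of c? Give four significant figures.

The proper time is measured aboard the probe (both events occur at the probe's location); Δt is measured on Earth. γ = Δt/τ = 1124/77.49 = 14.51.
β = √(1 − 1/γ²) = √(1 − 0.004753) = √0.9952

v = 0.9976c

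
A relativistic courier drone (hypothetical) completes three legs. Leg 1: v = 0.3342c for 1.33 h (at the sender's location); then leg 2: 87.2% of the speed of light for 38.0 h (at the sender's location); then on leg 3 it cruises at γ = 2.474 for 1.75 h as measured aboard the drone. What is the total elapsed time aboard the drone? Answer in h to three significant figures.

Leg 1: γ = 1/√(1 − 0.3342²) = 1/√0.8883 = 1.061; τ_1 = 1.33/1.061 = 1.254 h.
Leg 2: β = 0.872; γ = 1/√(1 − 0.872²) = 1/√0.2396 = 2.043; τ_2 = 38.0/2.043 = 18.60 h.
Leg 3: 1.75 h is already measured aboard the drone.
Total: 1.254 + 18.60 + 1.750 h.

τ = 21.6 h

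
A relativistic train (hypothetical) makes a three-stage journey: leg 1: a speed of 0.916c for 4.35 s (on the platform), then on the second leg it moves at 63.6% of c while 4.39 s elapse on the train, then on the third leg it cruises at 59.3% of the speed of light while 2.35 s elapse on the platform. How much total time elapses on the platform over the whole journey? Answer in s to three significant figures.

Δt = 12.4 s

Leg 1: 4.35 s is already measured on the platform.
Leg 2: β = 0.636; γ = 1/√(1 − 0.636²) = 1/√0.5955 = 1.296; Δt_2 = 1.296 × 4.39 = 5.689 s.
Leg 3: 2.35 s is already measured on the platform.
Total: 4.350 + 5.689 + 2.350 s.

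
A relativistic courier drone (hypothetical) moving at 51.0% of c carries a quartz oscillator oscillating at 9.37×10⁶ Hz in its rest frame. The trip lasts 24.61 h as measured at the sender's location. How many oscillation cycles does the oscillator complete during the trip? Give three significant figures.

β = 0.510; γ = 1/√(1 − 0.510²) = 1/√0.7399 = 1.163
The oscillator's own cycle count is N = f × τ where τ is the proper time aboard the drone. τ = Δt/γ = 24.61/1.163 = 21.17 h = 7.621×10⁴ s.
N = 9.37×10⁶ × 7.621×10⁴ = 7.141×10¹¹.

N = 7.14×10¹¹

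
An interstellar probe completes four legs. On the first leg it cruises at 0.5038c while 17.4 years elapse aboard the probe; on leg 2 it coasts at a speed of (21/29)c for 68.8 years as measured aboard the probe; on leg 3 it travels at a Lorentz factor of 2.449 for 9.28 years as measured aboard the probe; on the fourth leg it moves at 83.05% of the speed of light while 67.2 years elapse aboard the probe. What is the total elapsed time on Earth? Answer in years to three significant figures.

Δt = 263 years

Leg 1: γ = 1/√(1 − 0.5038²) = 1/√0.7462 = 1.158; Δt_1 = 1.158 × 17.4 = 20.14 years.
Leg 2: γ = 1/√(1 − (21/29)²) = 29/20 = 1.450; Δt_2 = 1.450 × 68.8 = 99.76 years.
Leg 3: γ = 2.449; Δt_3 = 2.449 × 9.28 = 22.73 years.
Leg 4: β = 0.8305; γ = 1/√(1 − 0.8305²) = 1/√0.3103 = 1.795; Δt_4 = 1.795 × 67.2 = 120.6 years.
Total: 20.14 + 99.76 + 22.73 + 120.6 years.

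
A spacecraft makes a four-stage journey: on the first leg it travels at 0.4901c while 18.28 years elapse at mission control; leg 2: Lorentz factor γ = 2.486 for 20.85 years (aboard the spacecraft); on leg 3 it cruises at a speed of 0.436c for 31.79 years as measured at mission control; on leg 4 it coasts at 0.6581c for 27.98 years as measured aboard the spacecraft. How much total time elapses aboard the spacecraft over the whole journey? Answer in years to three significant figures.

τ = 93.4 years

Leg 1: γ = 1/√(1 − 0.4901²) = 1/√0.7598 = 1.147; τ_1 = 18.28/1.147 = 15.93 years.
Leg 2: 20.85 years is already measured aboard the spacecraft.
Leg 3: γ = 1/√(1 − 0.436²) = 1/√0.8099 = 1.111; τ_3 = 31.79/1.111 = 28.61 years.
Leg 4: 27.98 years is already measured aboard the spacecraft.
Total: 15.93 + 20.85 + 28.61 + 27.98 years.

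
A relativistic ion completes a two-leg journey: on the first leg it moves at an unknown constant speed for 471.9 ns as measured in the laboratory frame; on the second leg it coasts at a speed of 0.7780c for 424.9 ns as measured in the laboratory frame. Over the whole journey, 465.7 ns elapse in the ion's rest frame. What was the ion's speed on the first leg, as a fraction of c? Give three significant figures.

Leg 1: speed unknown; τ_1 = 471.9/γ_1.
Leg 2: γ = 1/√(1 − 0.7780²) = 1/√0.3947 = 1.592; τ_2 = 424.9/1.592 = 266.9 ns.
Total proper time: τ_1 + 266.9 = 465.7, so τ_1 = 465.7 − 266.9 = 198.8 ns.
γ_1 = 471.9/198.8 = 2.374; β = √(1 − 1/γ²) = √0.8226.

β = 0.907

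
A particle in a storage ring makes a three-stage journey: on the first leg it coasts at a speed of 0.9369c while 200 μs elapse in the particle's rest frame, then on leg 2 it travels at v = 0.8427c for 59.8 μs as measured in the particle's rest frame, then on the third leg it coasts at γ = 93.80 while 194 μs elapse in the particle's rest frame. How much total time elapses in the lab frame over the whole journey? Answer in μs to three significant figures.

Δt = 1.89×10⁴ μs

Leg 1: γ = 1/√(1 − 0.9369²) = 1/√0.1222 = 2.860; Δt_1 = 2.860 × 200 = 572.1 μs.
Leg 2: γ = 1/√(1 − 0.8427²) = 1/√0.2899 = 1.857; Δt_2 = 1.857 × 59.8 = 111.1 μs.
Leg 3: γ = 93.80; Δt_3 = 93.80 × 194 = 1.820×10⁴ μs.
Total: 572.1 + 111.1 + 1.820×10⁴ μs.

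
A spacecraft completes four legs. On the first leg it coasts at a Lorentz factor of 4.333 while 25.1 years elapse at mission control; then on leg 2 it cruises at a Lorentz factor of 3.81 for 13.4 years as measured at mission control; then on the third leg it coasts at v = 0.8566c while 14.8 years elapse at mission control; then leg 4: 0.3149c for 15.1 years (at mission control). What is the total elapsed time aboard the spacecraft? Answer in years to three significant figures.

Leg 1: γ = 4.333; τ_1 = 25.1/4.333 = 5.793 years.
Leg 2: γ = 3.81; τ_2 = 13.4/3.810 = 3.517 years.
Leg 3: γ = 1/√(1 − 0.8566²) = 1/√0.2662 = 1.938; τ_3 = 14.8/1.938 = 7.637 years.
Leg 4: γ = 1/√(1 − 0.3149²) = 1/√0.9008 = 1.054; τ_4 = 15.1/1.054 = 14.33 years.
Total: 5.793 + 3.517 + 7.637 + 14.33 years.

τ = 31.3 years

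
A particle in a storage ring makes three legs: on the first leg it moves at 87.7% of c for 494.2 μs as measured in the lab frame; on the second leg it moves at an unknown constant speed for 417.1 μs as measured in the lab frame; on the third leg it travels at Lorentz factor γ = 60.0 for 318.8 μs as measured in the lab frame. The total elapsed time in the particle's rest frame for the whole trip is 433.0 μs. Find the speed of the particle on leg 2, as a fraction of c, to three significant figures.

Leg 1: β = 0.877; γ = 1/√(1 − 0.877²) = 1/√0.2309 = 2.081; τ_1 = 494.2/2.081 = 237.5 μs.
Leg 2: speed unknown; τ_2 = 417.1/γ_2.
Leg 3: γ = 60.0; τ_3 = 318.8/60.00 = 5.313 μs.
Total proper time: 237.5 + τ_2 + 5.313 = 433.0, so τ_2 = 433.0 − 242.8 = 190.2 μs.
γ_2 = 417.1/190.2 = 2.193; β = √(1 − 1/γ²) = √0.7920.

β = 0.890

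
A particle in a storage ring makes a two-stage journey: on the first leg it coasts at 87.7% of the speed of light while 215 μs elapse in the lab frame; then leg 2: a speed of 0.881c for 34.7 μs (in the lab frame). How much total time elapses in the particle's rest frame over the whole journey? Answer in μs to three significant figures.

τ = 120 μs

Leg 1: β = 0.877; γ = 1/√(1 − 0.877²) = 1/√0.2309 = 2.081; τ_1 = 215/2.081 = 103.3 μs.
Leg 2: γ = 1/√(1 − 0.881²) = 1/√0.2238 = 2.114; τ_2 = 34.7/2.114 = 16.42 μs.
Total: 103.3 + 16.42 μs.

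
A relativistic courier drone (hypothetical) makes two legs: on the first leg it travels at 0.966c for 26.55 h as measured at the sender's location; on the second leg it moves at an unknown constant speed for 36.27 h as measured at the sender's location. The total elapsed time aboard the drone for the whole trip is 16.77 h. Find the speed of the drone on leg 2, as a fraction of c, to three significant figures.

Leg 1: γ = 1/√(1 − 0.966²) = 1/√0.06684 = 3.868; τ_1 = 26.55/3.868 = 6.864 h.
Leg 2: speed unknown; τ_2 = 36.27/γ_2.
Total proper time: 6.864 + τ_2 = 16.77, so τ_2 = 16.77 − 6.864 = 9.906 h.
γ_2 = 36.27/9.906 = 3.662; β = √(1 − 1/γ²) = √0.9254.

β = 0.962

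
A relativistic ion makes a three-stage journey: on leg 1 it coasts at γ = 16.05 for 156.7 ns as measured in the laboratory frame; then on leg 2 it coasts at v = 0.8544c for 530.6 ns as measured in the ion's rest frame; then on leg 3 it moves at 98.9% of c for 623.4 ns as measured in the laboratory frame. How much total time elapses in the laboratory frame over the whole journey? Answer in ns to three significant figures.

Δt = 1800 ns

Leg 1: 156.7 ns is already measured in the laboratory frame.
Leg 2: γ = 1/√(1 − 0.8544²) = 1/√0.2700 = 1.924; Δt_2 = 1.924 × 530.6 = 1021 ns.
Leg 3: 623.4 ns is already measured in the laboratory frame.
Total: 156.7 + 1021 + 623.4 ns.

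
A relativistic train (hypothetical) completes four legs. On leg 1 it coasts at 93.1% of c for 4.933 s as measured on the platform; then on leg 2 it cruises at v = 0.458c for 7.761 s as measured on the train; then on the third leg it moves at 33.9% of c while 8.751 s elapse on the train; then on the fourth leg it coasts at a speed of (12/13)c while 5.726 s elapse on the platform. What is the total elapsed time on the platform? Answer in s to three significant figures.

Leg 1: 4.933 s is already measured on the platform.
Leg 2: γ = 1/√(1 − 0.458²) = 1/√0.7902 = 1.125; Δt_2 = 1.125 × 7.761 = 8.731 s.
Leg 3: β = 0.339; γ = 1/√(1 − 0.339²) = 1/√0.8851 = 1.063; Δt_3 = 1.063 × 8.751 = 9.302 s.
Leg 4: 5.726 s is already measured on the platform.
Total: 4.933 + 8.731 + 9.302 + 5.726 s.

Δt = 28.7 s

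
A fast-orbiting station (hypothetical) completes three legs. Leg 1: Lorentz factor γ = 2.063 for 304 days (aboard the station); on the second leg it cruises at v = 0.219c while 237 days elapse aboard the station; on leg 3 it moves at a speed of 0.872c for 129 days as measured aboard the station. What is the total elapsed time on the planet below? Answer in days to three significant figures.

Δt = 1130 days

Leg 1: γ = 2.063; Δt_1 = 2.063 × 304 = 627.2 days.
Leg 2: γ = 1/√(1 − 0.219²) = 1/√0.9520 = 1.025; Δt_2 = 1.025 × 237 = 242.9 days.
Leg 3: γ = 1/√(1 − 0.872²) = 1/√0.2396 = 2.043; Δt_3 = 2.043 × 129 = 263.5 days.
Total: 627.2 + 242.9 + 263.5 days.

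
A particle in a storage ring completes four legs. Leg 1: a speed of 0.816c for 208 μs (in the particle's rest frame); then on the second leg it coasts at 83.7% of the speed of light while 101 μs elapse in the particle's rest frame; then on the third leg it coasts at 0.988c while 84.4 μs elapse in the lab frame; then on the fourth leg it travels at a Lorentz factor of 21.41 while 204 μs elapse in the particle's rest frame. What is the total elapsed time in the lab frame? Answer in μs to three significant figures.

Leg 1: γ = 1/√(1 − 0.816²) = 1/√0.3341 = 1.730; Δt_1 = 1.730 × 208 = 359.8 μs.
Leg 2: β = 0.837; γ = 1/√(1 − 0.837²) = 1/√0.2994 = 1.827; Δt_2 = 1.827 × 101 = 184.6 μs.
Leg 3: 84.4 μs is already measured in the lab frame.
Leg 4: γ = 21.41; Δt_4 = 21.41 × 204 = 4368 μs.
Total: 359.8 + 184.6 + 84.40 + 4368 μs.

Δt = 5000 μs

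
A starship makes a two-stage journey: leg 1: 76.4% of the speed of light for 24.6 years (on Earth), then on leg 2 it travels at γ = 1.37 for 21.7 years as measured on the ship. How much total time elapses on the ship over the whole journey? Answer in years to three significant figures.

Leg 1: β = 0.764; γ = 1/√(1 − 0.764²) = 1/√0.4163 = 1.550; τ_1 = 24.6/1.550 = 15.87 years.
Leg 2: 21.7 years is already measured on the ship.
Total: 15.87 + 21.70 years.

τ = 37.6 years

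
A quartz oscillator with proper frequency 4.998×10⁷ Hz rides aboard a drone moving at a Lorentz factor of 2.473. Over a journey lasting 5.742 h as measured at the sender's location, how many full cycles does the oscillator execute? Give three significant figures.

N = 4.18×10¹¹

γ = 2.473
The oscillator's own cycle count is N = f × τ where τ is the proper time aboard the drone. τ = Δt/γ = 5.742/2.473 = 2.322 h = 8.359×10³ s.
N = 4.998×10⁷ × 8.359×10³ = 4.178×10¹¹.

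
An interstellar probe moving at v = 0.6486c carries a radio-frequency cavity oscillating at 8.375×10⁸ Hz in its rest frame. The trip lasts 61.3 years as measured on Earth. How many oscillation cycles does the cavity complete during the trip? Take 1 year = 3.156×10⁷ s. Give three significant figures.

N = 1.23×10¹⁸

γ = 1/√(1 − 0.6486²) = 1/√0.5793 = 1.314
The oscillator's own cycle count is N = f × τ where τ is the proper time aboard the probe. τ = Δt/γ = 61.3/1.314 = 46.66 years = 1.473×10⁹ s.
N = 8.375×10⁸ × 1.473×10⁹ = 1.233×10¹⁸.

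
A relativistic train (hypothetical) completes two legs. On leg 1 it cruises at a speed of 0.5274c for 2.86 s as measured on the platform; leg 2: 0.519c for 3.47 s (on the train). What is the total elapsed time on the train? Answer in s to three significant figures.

Leg 1: γ = 1/√(1 − 0.5274²) = 1/√0.7218 = 1.177; τ_1 = 2.86/1.177 = 2.430 s.
Leg 2: 3.47 s is already measured on the train.
Total: 2.430 + 3.470 s.

τ = 5.90 s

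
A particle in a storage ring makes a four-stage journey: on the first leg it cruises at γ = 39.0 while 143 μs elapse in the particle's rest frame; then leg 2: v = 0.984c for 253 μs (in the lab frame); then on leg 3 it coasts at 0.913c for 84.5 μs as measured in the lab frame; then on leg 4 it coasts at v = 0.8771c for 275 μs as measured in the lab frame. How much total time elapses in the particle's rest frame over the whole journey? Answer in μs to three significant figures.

Leg 1: 143 μs is already measured in the particle's rest frame.
Leg 2: γ = 1/√(1 − 0.984²) = 1/√0.03174 = 5.613; τ_2 = 253/5.613 = 45.08 μs.
Leg 3: γ = 1/√(1 − 0.913²) = 1/√0.1664 = 2.451; τ_3 = 84.5/2.451 = 34.47 μs.
Leg 4: γ = 1/√(1 − 0.8771²) = 1/√0.2307 = 2.082; τ_4 = 275/2.082 = 132.1 μs.
Total: 143.0 + 45.08 + 34.47 + 132.1 μs.

τ = 355 μs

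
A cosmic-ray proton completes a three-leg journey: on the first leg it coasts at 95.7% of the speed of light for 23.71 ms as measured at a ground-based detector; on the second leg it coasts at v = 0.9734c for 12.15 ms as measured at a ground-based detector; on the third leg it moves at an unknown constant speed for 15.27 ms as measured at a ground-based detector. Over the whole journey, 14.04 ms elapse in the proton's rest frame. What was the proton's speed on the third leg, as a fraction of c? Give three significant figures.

β = 0.958

Leg 1: β = 0.957; γ = 1/√(1 − 0.957²) = 1/√0.08415 = 3.447; τ_1 = 23.71/3.447 = 6.878 ms.
Leg 2: γ = 1/√(1 − 0.9734²) = 1/√0.05249 = 4.365; τ_2 = 12.15/4.365 = 2.784 ms.
Leg 3: speed unknown; τ_3 = 15.27/γ_3.
Total proper time: 6.878 + 2.784 + τ_3 = 14.04, so τ_3 = 14.04 − 9.662 = 4.378 ms.
γ_3 = 15.27/4.378 = 3.488; β = √(1 − 1/γ²) = √0.9178.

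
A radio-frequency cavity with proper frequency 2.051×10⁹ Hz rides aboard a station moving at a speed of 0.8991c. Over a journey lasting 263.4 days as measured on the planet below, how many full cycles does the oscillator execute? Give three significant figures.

γ = 1/√(1 − 0.8991²) = 1/√0.1916 = 2.284
The oscillator's own cycle count is N = f × τ where τ is the proper time aboard the station. τ = Δt/γ = 263.4/2.284 = 115.3 days = 9.962×10⁶ s.
N = 2.051×10⁹ × 9.962×10⁶ = 2.043×10¹⁶.

N = 2.04×10¹⁶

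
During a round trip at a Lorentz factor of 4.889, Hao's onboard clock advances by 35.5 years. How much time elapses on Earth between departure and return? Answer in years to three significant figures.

γ = 4.889
Earth-frame duration is the dilated interval: Δt = γτ = 4.889 × 35.5 years.

Δt = 174 years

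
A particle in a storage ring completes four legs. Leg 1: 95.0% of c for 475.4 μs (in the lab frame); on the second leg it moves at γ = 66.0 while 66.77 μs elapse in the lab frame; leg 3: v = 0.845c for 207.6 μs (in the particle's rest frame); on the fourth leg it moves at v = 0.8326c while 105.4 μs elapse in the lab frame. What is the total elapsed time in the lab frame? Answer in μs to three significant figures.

Δt = 1040 μs

Leg 1: 475.4 μs is already measured in the lab frame.
Leg 2: 66.77 μs is already measured in the lab frame.
Leg 3: γ = 1/√(1 − 0.845²) = 1/√0.2860 = 1.870; Δt_3 = 1.870 × 207.6 = 388.2 μs.
Leg 4: 105.4 μs is already measured in the lab frame.
Total: 475.4 + 66.77 + 388.2 + 105.4 μs.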